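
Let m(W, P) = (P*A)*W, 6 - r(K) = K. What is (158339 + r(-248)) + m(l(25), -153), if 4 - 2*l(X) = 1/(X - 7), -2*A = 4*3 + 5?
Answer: 1289263/8 ≈ 1.6116e+5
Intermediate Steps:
r(K) = 6 - K
A = -17/2 (A = -(4*3 + 5)/2 = -(12 + 5)/2 = -½*17 = -17/2 ≈ -8.5000)
l(X) = 2 - 1/(2*(-7 + X)) (l(X) = 2 - 1/(2*(X - 7)) = 2 - 1/(2*(-7 + X)))
m(W, P) = -17*P*W/2 (m(W, P) = (P*(-17/2))*W = (-17*P/2)*W = -17*P*W/2)
(158339 + r(-248)) + m(l(25), -153) = (158339 + (6 - 1*(-248))) - 17/2*(-153)*(-29 + 4*25)/(2*(-7 + 25)) = (158339 + (6 + 248)) - 17/2*(-153)*(½)*(-29 + 100)/18 = (158339 + 254) - 17/2*(-153)*(½)*(1/18)*71 = 158593 - 17/2*(-153)*71/36 = 158593 + 20519/8 = 1289263/8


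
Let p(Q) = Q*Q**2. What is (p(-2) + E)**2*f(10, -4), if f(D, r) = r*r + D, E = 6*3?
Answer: 2600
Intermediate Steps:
E = 18
f(D, r) = D + r**2 (f(D, r) = r**2 + D = D + r**2)
p(Q) = Q**3
(p(-2) + E)**2*f(10, -4) = ((-2)**3 + 18)**2*(10 + (-4)**2) = (-8 + 18)**2*(10 + 16) = 10**2*26 = 100*26 = 2600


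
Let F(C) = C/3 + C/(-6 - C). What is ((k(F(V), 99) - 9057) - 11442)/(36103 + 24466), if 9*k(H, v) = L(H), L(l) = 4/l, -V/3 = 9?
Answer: -3320845/9812178 ≈ -0.33844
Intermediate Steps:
V = -27 (V = -3*9 = -27)
F(C) = C/3 + C/(-6 - C) (F(C) = C*(⅓) + C/(-6 - C) = C/3 + C/(-6 - C))
k(H, v) = 4/(9*H) (k(H, v) = (4/H)/9 = 4/(9*H))
((k(F(V), 99) - 9057) - 11442)/(36103 + 24466) = ((4/(9*(((⅓)*(-27)*(3 - 27)/(6 - 27)))) - 9057) - 11442)/(36103 + 24466) = ((4/(9*(((⅓)*(-27)*(-24)/(-21)))) - 9057) - 11442)/60569 = ((4/(9*(((⅓)*(-27)*(-1/21)*(-24)))) - 9057) - 11442)*(1/60569) = ((4/(9*(-72/7)) - 9057) - 11442)*(1/60569) = (((4/9)*(-7/72) - 9057) - 11442)*(1/60569) = ((-7/162 - 9057) - 11442)*(1/60569) = (-1467241/162 - 11442)*(1/60569) = -3320845/162*1/60569 = -3320845/9812178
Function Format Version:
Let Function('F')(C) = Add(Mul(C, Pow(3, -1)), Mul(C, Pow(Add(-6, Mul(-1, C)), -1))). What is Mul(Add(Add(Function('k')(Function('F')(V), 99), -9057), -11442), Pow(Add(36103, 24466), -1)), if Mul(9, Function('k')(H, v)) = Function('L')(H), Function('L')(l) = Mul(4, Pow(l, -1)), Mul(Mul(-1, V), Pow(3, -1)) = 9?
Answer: Rational(-3320845, 9812178) ≈ -0.33844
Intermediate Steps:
V = -27 (V = Mul(-3, 9) = -27)
Function('F')(C) = Add(Mul(Rational(1, 3), C), Mul(C, Pow(Add(-6, Mul(-1, C)), -1))) (Function('F')(C) = Add(Mul(C, Rational(1, 3)), Mul(C, Pow(Add(-6, Mul(-1, C)), -1))) = Add(Mul(Rational(1, 3), C), Mul(C, Pow(Add(-6, Mul(-1, C)), -1))))
Function('k')(H, v) = Mul(Rational(4, 9), Pow(H, -1)) (Function('k')(H, v) = Mul(Rational(1, 9), Mul(4, Pow(H, -1))) = Mul(Rational(4, 9), Pow(H, -1)))
Mul(Add(Add(Function('k')(Function('F')(V), 99), -9057), -11442), Pow(Add(36103, 24466), -1)) = Mul(Add(Add(Mul(Rational(4, 9), Pow(Mul(Rational(1, 3), -27, Pow(Add(6, -27), -1), Add(3, -27)), -1)), -9057), -11442), Pow(Add(36103, 24466), -1)) = Mul(Add(Add(Mul(Rational(4, 9), Pow(Mul(Rational(1, 3), -27, Pow(-21, -1), -24), -1)), -9057), -11442), Pow(60569, -1)) = Mul(Add(Add(Mul(Rational(4, 9), Pow(Mul(Rational(1, 3), -27, Rational(-1, 21), -24), -1)), -9057), -11442), Rational(1, 60569)) = Mul(Add(Add(Mul(Rational(4, 9), Pow(Rational(-72, 7), -1)), -9057), -11442), Rational(1, 60569)) = Mul(Add(Add(Mul(Rational(4, 9), Rational(-7, 72)), -9057), -11442), Rational(1, 60569)) = Mul(Add(Add(Rational(-7, 162), -9057), -11442), Rational(1, 60569)) = Mul(Add(Rational(-1467241, 162), -11442), Rational(1, 60569)) = Mul(Rational(-3320845, 162), Rational(1, 60569)) = Rational(-3320845, 9812178)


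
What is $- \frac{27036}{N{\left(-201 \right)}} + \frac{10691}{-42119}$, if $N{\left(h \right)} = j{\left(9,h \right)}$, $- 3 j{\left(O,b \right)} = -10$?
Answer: $- \frac{1708147381}{210595} \approx -8111.1$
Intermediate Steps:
$j{\left(O,b \right)} = \frac{10}{3}$ ($j{\left(O,b \right)} = \left(- \frac{1}{3}\right) \left(-10\right) = \frac{10}{3}$)
$N{\left(h \right)} = \frac{10}{3}$
$- \frac{27036}{N{\left(-201 \right)}} + \frac{10691}{-42119} = - \frac{27036}{\frac{10}{3}} + \frac{10691}{-42119} = \left(-27036\right) \frac{3}{10} + 10691 \left(- \frac{1}{42119}\right) = - \frac{40554}{5} - \frac{10691}{42119} = - \frac{1708147381}{210595}$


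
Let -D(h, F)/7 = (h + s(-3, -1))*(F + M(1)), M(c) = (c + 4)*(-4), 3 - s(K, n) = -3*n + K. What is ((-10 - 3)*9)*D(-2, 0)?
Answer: -16380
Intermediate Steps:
s(K, n) = 3 - K + 3*n (s(K, n) = 3 - (-3*n + K) = 3 - (K - 3*n) = 3 + (-K + 3*n) = 3 - K + 3*n)
M(c) = -16 - 4*c (M(c) = (4 + c)*(-4) = -16 - 4*c)
D(h, F) = -7*(-20 + F)*(3 + h) (D(h, F) = -7*(h + (3 - 1*(-3) + 3*(-1)))*(F + (-16 - 4*1)) = -7*(h + (3 + 3 - 3))*(F + (-16 - 4)) = -7*(h + 3)*(F - 20) = -7*(3 + h)*(-20 + F) = -7*(-20 + F)*(3 + h))
((-10 - 3)*9)*D(-2, 0) = ((-10 - 3)*9)*(420 - 21*0 + 140*(-2) - 7*0*(-2)) = (-13*9)*(420 + 0 - 280 + 0) = -117*140 = -16380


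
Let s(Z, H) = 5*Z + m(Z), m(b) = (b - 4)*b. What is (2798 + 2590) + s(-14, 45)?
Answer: 5570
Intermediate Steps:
m(b) = b*(-4 + b) (m(b) = (-4 + b)*b = b*(-4 + b))
s(Z, H) = 5*Z + Z*(-4 + Z)
(2798 + 2590) + s(-14, 45) = (2798 + 2590) - 14*(1 - 14) = 5388 - 14*(-13) = 5388 + 182 = 5570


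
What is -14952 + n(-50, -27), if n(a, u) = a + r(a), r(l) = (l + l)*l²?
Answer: -265002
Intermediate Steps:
r(l) = 2*l³ (r(l) = (2*l)*l² = 2*l³)
n(a, u) = a + 2*a³
-14952 + n(-50, -27) = -14952 + (-50 + 2*(-50)³) = -14952 + (-50 + 2*(-125000)) = -14952 + (-50 - 250000) = -14952 - 250050 = -265002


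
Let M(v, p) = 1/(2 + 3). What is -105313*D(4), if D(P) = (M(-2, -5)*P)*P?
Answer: -1685008/5 ≈ -3.3700e+5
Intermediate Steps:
M(v, p) = 1/5
D(P) = P**2/5 (D(P) = (P/5)*P = P**2/5)
-105313*D(4) = -105313*4**2/5 = -105313*16/5 = -1685008/5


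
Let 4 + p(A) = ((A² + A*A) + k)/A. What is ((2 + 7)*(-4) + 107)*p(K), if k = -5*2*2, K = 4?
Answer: -71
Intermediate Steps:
k = -20 (k = -10*2 = -20)
p(A) = -4 + (-20 + 2*A²)/A (p(A) = -4 + ((A² + A*A) - 20)/A = -4 + ((A² + A²) - 20)/A = -4 + (2*A² - 20)/A = -4 + (-20 + 2*A²)/A)
((2 + 7)*(-4) + 107)*p(K) = ((2 + 7)*(-4) + 107)*(-4 - 20/4 + 2*4) = (9*(-4) + 107)*(-4 - 20*¼ + 8) = (-36 + 107)*(-4 - 5 + 8) = 71*(-1) = -71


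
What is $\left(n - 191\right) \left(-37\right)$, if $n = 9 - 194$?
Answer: $13912$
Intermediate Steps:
$n = -185$
$\left(n - 191\right) \left(-37\right) = \left(-185 - 191\right) \left(-37\right) = \left(-376\right) \left(-37\right) = 13912$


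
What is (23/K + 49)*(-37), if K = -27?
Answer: -48100/27 ≈ -1781.5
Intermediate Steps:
(23/K + 49)*(-37) = (23/(-27) + 49)*(-37) = (23*(-1/27) + 49)*(-37) = (-23/27 + 49)*(-37) = (1300/27)*(-37) = -48100/27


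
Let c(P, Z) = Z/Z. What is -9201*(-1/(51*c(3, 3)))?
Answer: 3067/17 ≈ 180.41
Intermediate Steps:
c(P, Z) = 1
-9201*(-1/(51*c(3, 3))) = -9201/(1*(-51)) = -9201/(-51) = -9201*(-1/51) = 3067/17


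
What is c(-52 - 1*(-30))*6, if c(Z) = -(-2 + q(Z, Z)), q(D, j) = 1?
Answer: 6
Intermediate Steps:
c(Z) = 1 (c(Z) = -(-2 + 1) = -1*(-1) = 1)
c(-52 - 1*(-30))*6 = 1*6 = 6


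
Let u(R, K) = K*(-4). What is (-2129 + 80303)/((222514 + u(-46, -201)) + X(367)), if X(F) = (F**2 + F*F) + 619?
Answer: 78174/493315 ≈ 0.15847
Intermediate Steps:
X(F) = 619 + 2*F**2 (X(F) = (F**2 + F**2) + 619 = 2*F**2 + 619 = 619 + 2*F**2)
u(R, K) = -4*K
(-2129 + 80303)/((222514 + u(-46, -201)) + X(367)) = (-2129 + 80303)/((222514 - 4*(-201)) + (619 + 2*367**2)) = 78174/((222514 + 804) + (619 + 2*134689)) = 78174/(223318 + (619 + 269378)) = 78174/(223318 + 269997) = 78174/493315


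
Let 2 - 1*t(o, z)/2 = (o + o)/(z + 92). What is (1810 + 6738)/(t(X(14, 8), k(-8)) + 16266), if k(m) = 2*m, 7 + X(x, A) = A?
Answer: 162412/309129 ≈ 0.52539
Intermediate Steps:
X(x, A) = -7 + A
t(o, z) = 4 - 4*o/(92 + z) (t(o, z) = 4 - 2*(o + o)/(z + 92) = 4 - 2*2*o/(92 + z) = 4 - 4*o/(92 + z))
(1810 + 6738)/(t(X(14, 8), k(-8)) + 16266) = (1810 + 6738)/(4*(92 + 2*(-8) - (-7 + 8))/(92 + 2*(-8)) + 16266) = 8548/(4*(92 - 16 - 1*1)/(92 - 16) + 16266) = 8548/(4*(92 - 16 - 1)/76 + 16266) = 8548/(4*(1/76)*75 + 16266) = 8548/(75/19 + 16266) = 8548/(309129/19) = 8548*(19/309129) = 162412/309129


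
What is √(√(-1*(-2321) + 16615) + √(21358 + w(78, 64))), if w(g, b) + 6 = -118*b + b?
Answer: √(2*√3466 + 6*√526) ≈ 15.980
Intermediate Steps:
w(g, b) = -6 - 117*b (w(g, b) = -6 + (-118*b + b) = -6 - 117*b)
√(√(-1*(-2321) + 16615) + √(21358 + w(78, 64))) = √(√(-1*(-2321) + 16615) + √(21358 + (-6 - 117*64))) = √(√(2321 + 16615) + √(21358 + (-6 - 7488))) = √(√18936 + √(21358 - 7494)) = √(6*√526 + √13864) = √(6*√526 + 2*√3466) = √(2*√3466 + 6*√526)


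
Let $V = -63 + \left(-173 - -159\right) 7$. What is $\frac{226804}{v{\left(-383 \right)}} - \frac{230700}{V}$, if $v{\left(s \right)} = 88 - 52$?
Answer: $\frac{11205161}{1449} \approx 7733.0$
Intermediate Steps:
$V = -161$ ($V = -63 + \left(-173 + 159\right) 7 = -63 - 98 = -161$)
$v{\left(s \right)} = 36$ ($v{\left(s \right)} = 88 - 52 = 36$)
$\frac{226804}{v{\left(-383 \right)}} - \frac{230700}{V} = \frac{226804}{36} - \frac{230700}{-161} = 226804 \cdot \frac{1}{36} - - \frac{230700}{161} = \frac{56701}{9} + \frac{230700}{161} = \frac{11205161}{1449}$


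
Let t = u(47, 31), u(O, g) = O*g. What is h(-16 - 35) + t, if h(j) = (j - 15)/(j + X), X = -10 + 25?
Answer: 8753/6 ≈ 1458.8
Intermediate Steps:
X = 15
h(j) = (-15 + j)/(15 + j) (h(j) = (j - 15)/(j + 15) = (-15 + j)/(15 + j))
t = 1457 (t = 47*31 = 1457)
h(-16 - 35) + t = (-15 + (-16 - 35))/(15 + (-16 - 35)) + 1457 = (-15 - 51)/(15 - 51) + 1457 = -66/(-36) + 1457 = -1/36*(-66) + 1457 = 11/6 + 1457 = 8753/6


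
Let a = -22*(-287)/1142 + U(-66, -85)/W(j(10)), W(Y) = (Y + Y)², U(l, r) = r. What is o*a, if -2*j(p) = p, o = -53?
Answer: -2831949/11420 ≈ -247.98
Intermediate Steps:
j(p) = -p/2
W(Y) = 4*Y² (W(Y) = (2*Y)² = 4*Y²)
a = 53433/11420 (a = -22*(-287)/1142 - 85/(4*(-½*10)²) = 6314*(1/1142) - 85/(4*(-5)²) = 3157/571 - 85/(4*25) = 3157/571 - 85/100 = 3157/571 - 85*1/100 = 3157/571 - 17/20 = 53433/11420 ≈ 4.6789)
o*a = -53*53433/11420 = -2831949/11420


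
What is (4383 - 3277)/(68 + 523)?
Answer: 1106/591 ≈ 1.8714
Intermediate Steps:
(4383 - 3277)/(68 + 523) = 1106/591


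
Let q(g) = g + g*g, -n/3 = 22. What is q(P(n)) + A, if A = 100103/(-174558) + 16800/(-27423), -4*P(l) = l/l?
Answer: -1948220289/1418341936 ≈ -1.3736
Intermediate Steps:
n = -66 (n = -3*22 = -66)
P(l) = -¼ (P(l) = -l/(4*l) = -¼*1 = -¼)
q(g) = g + g²
A = -210285147/177292742 (A = 100103*(-1/174558) + 16800*(-1/27423) = -100103/174558 - 5600/9141 = -210285147/177292742 ≈ -1.1861)
q(P(n)) + A = -(1 - ¼)/4 - 210285147/177292742 = -¼*¾ - 210285147/177292742 = -3/16 - 210285147/177292742 = -1948220289/1418341936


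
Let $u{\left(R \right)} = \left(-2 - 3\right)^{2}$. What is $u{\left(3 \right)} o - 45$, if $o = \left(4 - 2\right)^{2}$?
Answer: $55$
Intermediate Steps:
$u{\left(R \right)} = 25$ ($u{\left(R \right)} = \left(-5\right)^{2} = 25$)
$o = 4$ ($o = 2^{2} = 4$)
$u{\left(3 \right)} o - 45 = 25 \cdot 4 - 45 = 100 - 45 = 55$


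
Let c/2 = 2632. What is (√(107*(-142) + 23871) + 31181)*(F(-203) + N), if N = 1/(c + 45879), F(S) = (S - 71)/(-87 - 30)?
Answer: 436948676119/5983731 + 14013299*√8677/5983731 ≈ 73241.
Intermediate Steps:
c = 5264 (c = 2*2632 = 5264)
F(S) = 71/117 - S/117 (F(S) = (-71 + S)/(-117) = (-71 + S)*(-1/117) = 71/117 - S/117)
N = 1/51143 (N = 1/(5264 + 45879) = 1/51143 ≈ 1.9553e-5)
(√(107*(-142) + 23871) + 31181)*(F(-203) + N) = (√(107*(-142) + 23871) + 31181)*((71/117 - 1/117*(-203)) + 1/51143) = (√(-15194 + 23871) + 31181)*((71/117 + 203/117) + 1/51143) = (√8677 + 31181)*(274/117 + 1/51143) = (31181 + √8677)*(14013299/5983731) = 436948676119/5983731 + 14013299*√8677/5983731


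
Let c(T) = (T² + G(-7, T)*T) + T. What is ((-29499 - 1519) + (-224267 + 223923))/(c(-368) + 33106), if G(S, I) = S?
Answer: -15681/85369 ≈ -0.18368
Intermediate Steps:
c(T) = T² - 6*T (c(T) = (T² - 7*T) + T = T² - 6*T)
((-29499 - 1519) + (-224267 + 223923))/(c(-368) + 33106) = ((-29499 - 1519) + (-224267 + 223923))/(-368*(-6 - 368) + 33106) = (-31018 - 344)/(-368*(-374) + 33106) = -31362/(137632 + 33106) = -31362/170738 = -31362*1/170738 = -15681/85369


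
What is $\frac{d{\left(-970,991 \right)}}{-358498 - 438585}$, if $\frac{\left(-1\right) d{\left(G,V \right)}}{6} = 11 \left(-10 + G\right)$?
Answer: $- \frac{1320}{16267} \approx -0.081146$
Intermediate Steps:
$d{\left(G,V \right)} = 660 - 66 G$ ($d{\left(G,V \right)} = - 6 \cdot 11 \left(-10 + G\right) = - 6 \left(-110 + 11 G\right) = 660 - 66 G$)
$\frac{d{\left(-970,991 \right)}}{-358498 - 438585} = \frac{660 - -64020}{-358498 - 438585} = \frac{660 + 64020}{-797083} = 64680 \left(- \frac{1}{797083}\right) = - \frac{1320}{16267}$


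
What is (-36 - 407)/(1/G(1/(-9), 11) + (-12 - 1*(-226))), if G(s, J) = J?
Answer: -4873/2355 ≈ -2.0692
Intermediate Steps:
(-36 - 407)/(1/G(1/(-9), 11) + (-12 - 1*(-226))) = (-36 - 407)/(1/11 + (-12 - 1*(-226))) = -443/(1/11 + (-12 + 226)) = -443/(1/11 + 214) = -443/2355/11 = -443*11/2355 = -4873/2355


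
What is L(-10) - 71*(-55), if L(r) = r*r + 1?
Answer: 4006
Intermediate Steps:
L(r) = 1 + r² (L(r) = r² + 1 = 1 + r²)
L(-10) - 71*(-55) = (1 + (-10)²) - 71*(-55) = (1 + 100) + 3905 = 101 + 3905 = 4006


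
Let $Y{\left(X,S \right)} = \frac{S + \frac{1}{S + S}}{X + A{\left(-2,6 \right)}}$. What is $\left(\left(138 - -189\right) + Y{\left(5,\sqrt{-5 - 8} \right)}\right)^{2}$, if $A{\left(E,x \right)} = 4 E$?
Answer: $\frac{50042147}{468} - \frac{2725 i \sqrt{13}}{13} \approx 1.0693 \cdot 10^{5} - 755.78 i$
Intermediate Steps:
$Y{\left(X,S \right)} = \frac{S + \frac{1}{2 S}}{-8 + X}$ ($Y{\left(X,S \right)} = \frac{S + \frac{1}{S + S}}{X + 4 \left(-2\right)} = \frac{S + \frac{1}{2 S}}{X - 8} = \frac{S + \frac{1}{2 S}}{-8 + X}$)
$\left(\left(138 - -189\right) + Y{\left(5,\sqrt{-5 - 8} \right)}\right)^{2} = \left(\left(138 - -189\right) + \frac{\frac{1}{2} + \left(\sqrt{-5 - 8}\right)^{2}}{\sqrt{-5 - 8} \left(-8 + 5\right)}\right)^{2} = \left(\left(138 + 189\right) + \frac{\frac{1}{2} + \left(\sqrt{-13}\right)^{2}}{\sqrt{-13} \left(-3\right)}\right)^{2} = \left(327 + \frac{1}{i \sqrt{13}} \left(- \frac{1}{3}\right) \left(\frac{1}{2} + \left(i \sqrt{13}\right)^{2}\right)\right)^{2} = \left(327 + - \frac{i \sqrt{13}}{13} \left(- \frac{1}{3}\right) \left(\frac{1}{2} - 13\right)\right)^{2} = \left(327 + - \frac{i \sqrt{13}}{13} \left(- \frac{1}{3}\right) \left(- \frac{25}{2}\right)\right)^{2} = \left(327 - \frac{25 i \sqrt{13}}{78}\right)^{2}$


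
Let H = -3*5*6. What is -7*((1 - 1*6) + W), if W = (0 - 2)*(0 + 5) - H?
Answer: -525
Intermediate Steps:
H = -90 (H = -15*6 = -90)
W = 80 (W = (0 - 2)*(0 + 5) - 1*(-90) = -2*5 + 90 = -10 + 90 = 80)
-7*((1 - 1*6) + W) = -7*((1 - 1*6) + 80) = -7*((1 - 6) + 80) = -7*(-5 + 80) = -7*75 = -525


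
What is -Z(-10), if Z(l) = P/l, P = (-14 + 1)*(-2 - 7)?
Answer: 117/10 ≈ 11.700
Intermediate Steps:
P = 117 (P = -13*(-9) = 117)
Z(l) = 117/l
-Z(-10) = -117/(-10) = -117*(-1)/10 = -1*(-117/10) = 117/10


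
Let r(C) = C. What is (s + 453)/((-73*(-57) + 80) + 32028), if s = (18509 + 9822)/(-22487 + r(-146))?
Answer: 10224418/820876277 ≈ 0.012455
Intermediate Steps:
s = -28331/22633 (s = (18509 + 9822)/(-22487 - 146) = 28331/(-22633) = 28331*(-1/22633) = -28331/22633 ≈ -1.2518)
(s + 453)/((-73*(-57) + 80) + 32028) = (-28331/22633 + 453)/((-73*(-57) + 80) + 32028) = 10224418/(22633*((4161 + 80) + 32028)) = 10224418/(22633*(4241 + 32028)) = (10224418/22633)/36269 = (10224418/22633)*(1/36269) = 10224418/820876277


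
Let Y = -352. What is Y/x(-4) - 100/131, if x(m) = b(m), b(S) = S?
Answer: 11428/131 ≈ 87.237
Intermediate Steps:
x(m) = m
Y/x(-4) - 100/131 = -352/(-4) - 100/131 = -352*(-1/4) - 100*1/131 = 88 - 100/131 = 11428/131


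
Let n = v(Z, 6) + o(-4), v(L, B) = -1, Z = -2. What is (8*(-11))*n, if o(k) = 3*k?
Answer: 1144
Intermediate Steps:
n = -13 (n = -1 + 3*(-4) = -1 - 12 = -13)
(8*(-11))*n = (8*(-11))*(-13) = -88*(-13) = 1144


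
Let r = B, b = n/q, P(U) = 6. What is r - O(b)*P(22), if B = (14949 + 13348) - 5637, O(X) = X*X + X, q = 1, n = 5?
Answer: 22480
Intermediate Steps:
b = 5 (b = 5/1 = 5*1 = 5)
O(X) = X + X² (O(X) = X² + X = X + X²)
B = 22660 (B = 28297 - 5637 = 22660)
r = 22660
r - O(b)*P(22) = 22660 - 5*(1 + 5)*6 = 22660 - 5*6*6 = 22660 - 30*6 = 22660 - 1*180 = 22660 - 180 = 22480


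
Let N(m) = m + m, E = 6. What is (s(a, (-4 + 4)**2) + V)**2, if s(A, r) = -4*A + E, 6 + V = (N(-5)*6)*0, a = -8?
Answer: 1024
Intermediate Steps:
N(m) = 2*m
V = -6 (V = -6 + ((2*(-5))*6)*0 = -6 - 10*6*0 = -6 - 60*0 = -6 + 0 = -6)
s(A, r) = 6 - 4*A (s(A, r) = -4*A + 6 = 6 - 4*A)
(s(a, (-4 + 4)**2) + V)**2 = ((6 - 4*(-8)) - 6)**2 = ((6 + 32) - 6)**2 = (38 - 6)**2 = 32**2 = 1024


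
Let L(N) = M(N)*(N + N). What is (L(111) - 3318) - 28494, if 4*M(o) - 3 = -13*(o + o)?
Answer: -383637/2 ≈ -1.9182e+5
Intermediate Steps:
M(o) = 3/4 - 13*o/2 (M(o) = 3/4 + (-13*(o + o))/4 = 3/4 + (-26*o)/4 = 3/4 - 13*o/2)
L(N) = 2*N*(3/4 - 13*N/2) (L(N) = (3/4 - 13*N/2)*(N + N) = (3/4 - 13*N/2)*(2*N) = 2*N*(3/4 - 13*N/2))
(L(111) - 3318) - 28494 = ((1/2)*111*(3 - 26*111) - 3318) - 28494 = ((1/2)*111*(3 - 2886) - 3318) - 28494 = ((1/2)*111*(-2883) - 3318) - 28494 = (-320013/2 - 3318) - 28494 = -326649/2 - 28494 = -383637/2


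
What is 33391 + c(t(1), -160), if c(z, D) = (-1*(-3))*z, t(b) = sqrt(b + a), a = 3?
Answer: 33397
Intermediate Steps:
t(b) = sqrt(3 + b) (t(b) = sqrt(b + 3) = sqrt(3 + b))
c(z, D) = 3*z
33391 + c(t(1), -160) = 33391 + 3*sqrt(3 + 1) = 33391 + 3*sqrt(4) = 33391 + 3*2 = 33391 + 6 = 33397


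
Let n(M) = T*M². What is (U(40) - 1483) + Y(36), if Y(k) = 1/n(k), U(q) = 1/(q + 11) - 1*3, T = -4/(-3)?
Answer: -43652143/29376 ≈ -1486.0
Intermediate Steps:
T = 4/3 (T = -4*(-⅓) = 4/3 ≈ 1.3333)
n(M) = 4*M²/3
U(q) = -3 + 1/(11 + q) (U(q) = 1/(11 + q) - 3 = -3 + 1/(11 + q))
Y(k) = 3/(4*k²) (Y(k) = 1/(4*k²/3) = 3/(4*k²))
(U(40) - 1483) + Y(36) = ((-32 - 3*40)/(11 + 40) - 1483) + (¾)/36² = ((-32 - 120)/51 - 1483) + (¾)*(1/1296) = ((1/51)*(-152) - 1483) + 1/1728 = (-152/51 - 1483) + 1/1728 = -75785/51 + 1/1728 = -43652143/29376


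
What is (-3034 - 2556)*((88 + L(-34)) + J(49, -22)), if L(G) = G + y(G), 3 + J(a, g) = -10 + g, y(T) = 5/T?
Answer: -1791595/17 ≈ -1.0539e+5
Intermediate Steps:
J(a, g) = -13 + g (J(a, g) = -3 + (-10 + g) = -13 + g)
L(G) = G + 5/G
(-3034 - 2556)*((88 + L(-34)) + J(49, -22)) = (-3034 - 2556)*((88 + (-34 + 5/(-34))) + (-13 - 22)) = -5590*((88 + (-34 + 5*(-1/34))) - 35) = -5590*((88 + (-34 - 5/34)) - 35) = -5590*((88 - 1161/34) - 35) = -5590*(1831/34 - 35) = -5590*641/34 = -1791595/17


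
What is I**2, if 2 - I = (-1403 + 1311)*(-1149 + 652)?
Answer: 2090501284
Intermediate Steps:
I = -45722 (I = 2 - (-1403 + 1311)*(-1149 + 652) = 2 - (-92)*(-497) = 2 - 1*45724 = 2 - 45724 = -45722)
I**2 = (-45722)**2 = 2090501284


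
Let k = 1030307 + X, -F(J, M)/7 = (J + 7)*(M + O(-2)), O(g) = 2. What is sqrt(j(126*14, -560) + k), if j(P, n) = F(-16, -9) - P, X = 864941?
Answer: sqrt(1893043) ≈ 1375.9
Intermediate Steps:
F(J, M) = -7*(2 + M)*(7 + J) (F(J, M) = -7*(J + 7)*(M + 2) = -7*(7 + J)*(2 + M) = -7*(2 + M)*(7 + J))
j(P, n) = -441 - P (j(P, n) = (-98 - 49*(-9) - 14*(-16) - 7*(-16)*(-9)) - P = (-98 + 441 + 224 - 1008) - P = -441 - P)
k = 1895248 (k = 1030307 + 864941 = 1895248)
sqrt(j(126*14, -560) + k) = sqrt((-441 - 126*14) + 1895248) = sqrt((-441 - 1*1764) + 1895248) = sqrt((-441 - 1764) + 1895248) = sqrt(-2205 + 1895248) = sqrt(1893043)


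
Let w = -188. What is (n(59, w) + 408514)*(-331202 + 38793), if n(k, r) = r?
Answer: -119398197334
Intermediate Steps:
(n(59, w) + 408514)*(-331202 + 38793) = (-188 + 408514)*(-331202 + 38793) = 408326*(-292409) = -119398197334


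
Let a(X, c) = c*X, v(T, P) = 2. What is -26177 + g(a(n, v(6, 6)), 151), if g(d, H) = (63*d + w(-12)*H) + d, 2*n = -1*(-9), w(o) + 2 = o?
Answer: -27715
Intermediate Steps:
w(o) = -2 + o
n = 9/2 (n = (-1*(-9))/2 = (1/2)*9 = 9/2 ≈ 4.5000)
a(X, c) = X*c
g(d, H) = -14*H + 64*d (g(d, H) = (63*d + (-2 - 12)*H) + d = (63*d - 14*H) + d = (-14*H + 63*d) + d = -14*H + 64*d)
-26177 + g(a(n, v(6, 6)), 151) = -26177 + (-14*151 + 64*((9/2)*2)) = -26177 + (-2114 + 64*9) = -26177 + (-2114 + 576) = -26177 - 1538 = -27715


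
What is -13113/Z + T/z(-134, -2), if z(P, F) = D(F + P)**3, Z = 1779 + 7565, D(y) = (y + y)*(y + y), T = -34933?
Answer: -41486377591302493/29562168244436992 ≈ -1.4034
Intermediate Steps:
D(y) = 4*y**2 (D(y) = (2*y)*(2*y) = 4*y**2)
Z = 9344
z(P, F) = 64*(F + P)**6 (z(P, F) = (4*(F + P)**2)**3 = 64*(F + P)**6)
-13113/Z + T/z(-134, -2) = -13113/9344 - 34933*1/(64*(-2 - 134)**6) = -13113*1/9344 - 34933/(64*(-136)**6) = -13113/9344 - 34933/(64*6327518887936) = -13113/9344 - 34933/404961208827904 = -41486377591302493/29562168244436992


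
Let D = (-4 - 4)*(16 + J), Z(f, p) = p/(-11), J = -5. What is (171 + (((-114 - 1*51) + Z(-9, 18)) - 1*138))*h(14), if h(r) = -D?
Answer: -11760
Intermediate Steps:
Z(f, p) = -p/11 (Z(f, p) = p*(-1/11) = -p/11)
D = -88 (D = (-4 - 4)*(16 - 5) = -8*11 = -88)
h(r) = 88 (h(r) = -1*(-88) = 88)
(171 + (((-114 - 1*51) + Z(-9, 18)) - 1*138))*h(14) = (171 + (((-114 - 1*51) - 1/11*18) - 1*138))*88 = (171 + (((-114 - 51) - 18/11) - 138))*88 = (171 + ((-165 - 18/11) - 138))*88 = (171 + (-1833/11 - 138))*88 = (171 - 3351/11)*88 = -1470/11*88 = -11760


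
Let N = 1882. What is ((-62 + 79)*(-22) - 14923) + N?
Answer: -13415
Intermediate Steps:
((-62 + 79)*(-22) - 14923) + N = ((-62 + 79)*(-22) - 14923) + 1882 = (17*(-22) - 14923) + 1882 = (-374 - 14923) + 1882 = -15297 + 1882 = -13415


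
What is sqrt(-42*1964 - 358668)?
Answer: 2*I*sqrt(110289) ≈ 664.2*I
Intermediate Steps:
sqrt(-42*1964 - 358668) = sqrt(-82488 - 358668) = sqrt(-441156) = 2*I*sqrt(110289)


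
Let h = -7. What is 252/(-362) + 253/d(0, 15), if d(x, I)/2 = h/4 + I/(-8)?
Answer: -186826/5249 ≈ -35.593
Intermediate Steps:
d(x, I) = -7/2 - I/4 (d(x, I) = 2*(-7/4 + I/(-8)) = 2*(-7*¼ + I*(-⅛)) = 2*(-7/4 - I/8) = -7/2 - I/4)
252/(-362) + 253/d(0, 15) = 252/(-362) + 253/(-7/2 - ¼*15) = 252*(-1/362) + 253/(-7/2 - 15/4) = -126/181 + 253/(-29/4) = -126/181 + 253*(-4/29) = -126/181 - 1012/29 = -186826/5249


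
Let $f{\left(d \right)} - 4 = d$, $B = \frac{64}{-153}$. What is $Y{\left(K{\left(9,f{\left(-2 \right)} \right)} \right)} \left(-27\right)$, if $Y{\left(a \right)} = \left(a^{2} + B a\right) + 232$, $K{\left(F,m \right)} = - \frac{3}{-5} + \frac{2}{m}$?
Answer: $- \frac{2683896}{425} \approx -6315.0$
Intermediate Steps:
$B = - \frac{64}{153}$ ($B = 64 \left(- \frac{1}{153}\right) = - \frac{64}{153} \approx -0.4183$)
$f{\left(d \right)} = 4 + d$
$K{\left(F,m \right)} = \frac{3}{5} + \frac{2}{m}$ ($K{\left(F,m \right)} = \left(-3\right) \left(- \frac{1}{5}\right) + \frac{2}{m} = \frac{3}{5} + \frac{2}{m}$)
$Y{\left(a \right)} = 232 + a^{2} - \frac{64 a}{153}$ ($Y{\left(a \right)} = \left(a^{2} - \frac{64 a}{153}\right) + 232 = 232 + a^{2} - \frac{64 a}{153}$)
$Y{\left(K{\left(9,f{\left(-2 \right)} \right)} \right)} \left(-27\right) = \left(232 + \left(\frac{3}{5} + \frac{2}{4 - 2}\right)^{2} - \frac{64 \left(\frac{3}{5} + \frac{2}{4 - 2}\right)}{153}\right) \left(-27\right) = \left(232 + \left(\frac{3}{5} + \frac{2}{2}\right)^{2} - \frac{64 \left(\frac{3}{5} + \frac{2}{2}\right)}{153}\right) \left(-27\right) = \left(232 + \left(\frac{3}{5} + 2 \cdot \frac{1}{2}\right)^{2} - \frac{64 \left(\frac{3}{5} + 2 \cdot \frac{1}{2}\right)}{153}\right) \left(-27\right) = \left(232 + \left(\frac{3}{5} + 1\right)^{2} - \frac{64 \left(\frac{3}{5} + 1\right)}{153}\right) \left(-27\right) = \left(232 + \left(\frac{8}{5}\right)^{2} - \frac{512}{765}\right) \left(-27\right) = \left(232 + \frac{64}{25} - \frac{512}{765}\right) \left(-27\right) = \frac{894632}{3825} \left(-27\right) = - \frac{2683896}{425}$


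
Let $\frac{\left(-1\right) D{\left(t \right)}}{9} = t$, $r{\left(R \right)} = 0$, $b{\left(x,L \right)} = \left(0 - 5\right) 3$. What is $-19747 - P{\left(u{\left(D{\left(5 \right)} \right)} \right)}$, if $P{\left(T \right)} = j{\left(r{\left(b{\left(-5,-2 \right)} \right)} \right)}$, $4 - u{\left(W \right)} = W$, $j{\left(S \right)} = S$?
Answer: $-19747$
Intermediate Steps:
$b{\left(x,L \right)} = -15$ ($b{\left(x,L \right)} = \left(-5\right) 3 = -15$)
$D{\left(t \right)} = - 9 t$
$u{\left(W \right)} = 4 - W$
$P{\left(T \right)} = 0$
$-19747 - P{\left(u{\left(D{\left(5 \right)} \right)} \right)} = -19747 - 0 = -19747 + 0 = -19747$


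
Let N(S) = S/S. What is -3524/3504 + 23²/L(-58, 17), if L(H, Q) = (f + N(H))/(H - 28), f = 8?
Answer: -13286891/2628 ≈ -5055.9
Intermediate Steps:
N(S) = 1
L(H, Q) = 9/(-28 + H) (L(H, Q) = (8 + 1)/(H - 28) = 9/(-28 + H))
-3524/3504 + 23²/L(-58, 17) = -3524/3504 + 23²/((9/(-28 - 58))) = -3524*1/3504 + 529/((9/(-86))) = -881/876 + 529/((9*(-1/86))) = -881/876 + 529/(-9/86) = -881/876 + 529*(-86/9) = -881/876 - 45494/9 = -13286891/2628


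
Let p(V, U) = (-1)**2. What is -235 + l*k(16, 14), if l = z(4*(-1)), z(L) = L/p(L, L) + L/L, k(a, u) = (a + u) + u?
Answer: -367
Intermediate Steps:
p(V, U) = 1
k(a, u) = a + 2*u
z(L) = 1 + L (z(L) = L/1 + L/L = L*1 + 1 = L + 1 = 1 + L)
l = -3 (l = 1 + 4*(-1) = 1 - 4 = -3)
-235 + l*k(16, 14) = -235 - 3*(16 + 2*14) = -235 - 3*(16 + 28) = -235 - 3*44 = -235 - 132 = -367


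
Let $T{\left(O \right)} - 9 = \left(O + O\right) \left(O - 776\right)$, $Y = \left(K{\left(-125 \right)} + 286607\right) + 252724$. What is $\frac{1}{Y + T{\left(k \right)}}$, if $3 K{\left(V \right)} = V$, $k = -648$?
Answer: $\frac{3}{7154407} \approx 4.1932 \cdot 10^{-7}$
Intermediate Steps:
$K{\left(V \right)} = \frac{V}{3}$
$Y = \frac{1617868}{3}$ ($Y = \left(\frac{1}{3} \left(-125\right) + 286607\right) + 252724 = \left(- \frac{125}{3} + 286607\right) + 252724 = \frac{859696}{3} + 252724 = \frac{1617868}{3} \approx 5.3929 \cdot 10^{5}$)
$T{\left(O \right)} = 9 + 2 O \left(-776 + O\right)$ ($T{\left(O \right)} = 9 + \left(O + O\right) \left(O - 776\right) = 9 + 2 O \left(-776 + O\right)$)
$\frac{1}{Y + T{\left(k \right)}} = \frac{1}{\frac{1617868}{3} + \left(9 - -1005696 + 2 \left(-648\right)^{2}\right)} = \frac{1}{\frac{1617868}{3} + \left(9 + 1005696 + 2 \cdot 419904\right)} = \frac{1}{\frac{1617868}{3} + \left(9 + 1005696 + 839808\right)} = \frac{1}{\frac{1617868}{3} + 1845513} = \frac{1}{\frac{7154407}{3}} = \frac{3}{7154407}$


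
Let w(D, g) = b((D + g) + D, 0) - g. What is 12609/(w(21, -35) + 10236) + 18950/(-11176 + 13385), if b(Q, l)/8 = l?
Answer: 222488731/22688639 ≈ 9.8062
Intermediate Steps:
b(Q, l) = 8*l
w(D, g) = -g (w(D, g) = 8*0 - g = 0 - g = -g)
12609/(w(21, -35) + 10236) + 18950/(-11176 + 13385) = 12609/(-1*(-35) + 10236) + 18950/(-11176 + 13385) = 12609/(35 + 10236) + 18950/2209 = 12609/10271 + 18950*(1/2209) = 12609*(1/10271) + 18950/2209 = 12609/10271 + 18950/2209 = 222488731/22688639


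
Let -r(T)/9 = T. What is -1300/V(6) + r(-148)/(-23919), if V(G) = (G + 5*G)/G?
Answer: -5183782/23919 ≈ -216.72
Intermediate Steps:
V(G) = 6 (V(G) = (6*G)/G = 6)
r(T) = -9*T
-1300/V(6) + r(-148)/(-23919) = -1300/6 - 9*(-148)/(-23919) = -1300*⅙ + 1332*(-1/23919) = -650/3 - 444/7973 = -5183782/23919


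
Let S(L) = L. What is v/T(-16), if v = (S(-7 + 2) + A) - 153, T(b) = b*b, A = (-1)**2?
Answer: -157/256 ≈ -0.61328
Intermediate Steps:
A = 1
T(b) = b**2
v = -157 (v = ((-7 + 2) + 1) - 153 = (-5 + 1) - 153 = -4 - 153 = -157)
v/T(-16) = -157/((-16)**2) = -157/256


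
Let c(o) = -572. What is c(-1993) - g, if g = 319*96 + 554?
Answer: -31750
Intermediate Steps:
g = 31178 (g = 30624 + 554 = 31178)
c(-1993) - g = -572 - 1*31178 = -572 - 31178 = -31750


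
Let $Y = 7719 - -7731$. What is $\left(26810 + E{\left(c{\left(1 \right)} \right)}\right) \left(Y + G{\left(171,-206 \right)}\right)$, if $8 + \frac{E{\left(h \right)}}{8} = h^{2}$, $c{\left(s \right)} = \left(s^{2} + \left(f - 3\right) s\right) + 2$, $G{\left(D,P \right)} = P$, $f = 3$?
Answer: $408813592$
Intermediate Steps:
$c{\left(s \right)} = 2 + s^{2}$ ($c{\left(s \right)} = \left(s^{2} + \left(3 - 3\right) s\right) + 2 = \left(s^{2} + 0 s\right) + 2 = \left(s^{2} + 0\right) + 2 = s^{2} + 2 = 2 + s^{2}$)
$Y = 15450$ ($Y = 7719 + 7731 = 15450$)
$E{\left(h \right)} = -64 + 8 h^{2}$
$\left(26810 + E{\left(c{\left(1 \right)} \right)}\right) \left(Y + G{\left(171,-206 \right)}\right) = \left(26810 - \left(64 - 8 \left(2 + 1^{2}\right)^{2}\right)\right) \left(15450 - 206\right) = \left(26810 - \left(64 - 8 \left(2 + 1\right)^{2}\right)\right) 15244 = \left(26810 - \left(64 - 8 \cdot 3^{2}\right)\right) 15244 = \left(26810 + \left(-64 + 8 \cdot 9\right)\right) 15244 = \left(26810 + \left(-64 + 72\right)\right) 15244 = \left(26810 + 8\right) 15244 = 26818 \cdot 15244 = 408813592$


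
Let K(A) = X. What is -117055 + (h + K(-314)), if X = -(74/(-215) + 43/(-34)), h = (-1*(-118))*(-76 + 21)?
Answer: -903102189/7310 ≈ -1.2354e+5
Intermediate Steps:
h = -6490 (h = 118*(-55) = -6490)
X = 11761/7310 (X = -(74*(-1/215) + 43*(-1/34)) = -(-74/215 - 43/34) = -1*(-11761/7310) = 11761/7310 ≈ 1.6089)
K(A) = 11761/7310
-117055 + (h + K(-314)) = -117055 + (-6490 + 11761/7310) = -117055 - 47430139/7310 = -903102189/7310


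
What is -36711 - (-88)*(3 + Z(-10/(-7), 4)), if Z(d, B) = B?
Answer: -36095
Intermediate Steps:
-36711 - (-88)*(3 + Z(-10/(-7), 4)) = -36711 - (-88)*(3 + 4) = -36711 - (-88)*7 = -36711 - 1*(-616) = -36711 + 616 = -36095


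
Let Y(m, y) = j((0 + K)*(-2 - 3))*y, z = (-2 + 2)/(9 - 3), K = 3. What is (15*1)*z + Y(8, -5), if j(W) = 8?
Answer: -40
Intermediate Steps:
z = 0 (z = 0/6 = 0*(⅙) = 0)
Y(m, y) = 8*y
(15*1)*z + Y(8, -5) = (15*1)*0 + 8*(-5) = 15*0 - 40 = 0 - 40 = -40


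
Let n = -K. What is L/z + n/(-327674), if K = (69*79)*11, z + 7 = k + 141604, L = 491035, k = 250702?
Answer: 184422042929/128546182526 ≈ 1.4347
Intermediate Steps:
z = 392299 (z = -7 + (250702 + 141604) = -7 + 392306 = 392299)
K = 59961 (K = 5451*11 = 59961)
n = -59961 (n = -1*59961 = -59961)
L/z + n/(-327674) = 491035/392299 - 59961/(-327674) = 491035*(1/392299) - 59961*(-1/327674) = 491035/392299 + 59961/327674 = 184422042929/128546182526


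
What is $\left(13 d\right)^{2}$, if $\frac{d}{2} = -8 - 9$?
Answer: $195364$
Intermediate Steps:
$d = -34$ ($d = 2 \left(-8 - 9\right) = 2 \left(-17\right) = -34$)
$\left(13 d\right)^{2} = \left(13 \left(-34\right)\right)^{2} = \left(-442\right)^{2} = 195364$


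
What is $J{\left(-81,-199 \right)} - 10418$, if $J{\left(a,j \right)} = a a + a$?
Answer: $-3938$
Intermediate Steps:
$J{\left(a,j \right)} = a + a^{2}$ ($J{\left(a,j \right)} = a^{2} + a = a + a^{2}$)
$J{\left(-81,-199 \right)} - 10418 = - 81 \left(1 - 81\right) - 10418 = \left(-81\right) \left(-80\right) - 10418 = 6480 - 10418 = -3938$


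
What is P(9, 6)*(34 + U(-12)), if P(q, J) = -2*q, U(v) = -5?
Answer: -522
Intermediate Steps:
P(9, 6)*(34 + U(-12)) = (-2*9)*(34 - 5) = -18*29 = -522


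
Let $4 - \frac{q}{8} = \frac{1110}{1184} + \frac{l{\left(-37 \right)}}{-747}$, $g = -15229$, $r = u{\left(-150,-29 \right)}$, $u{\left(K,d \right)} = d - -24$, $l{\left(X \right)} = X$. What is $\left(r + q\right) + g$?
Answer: $- \frac{22723585}{1494} \approx -15210.0$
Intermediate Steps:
$u{\left(K,d \right)} = 24 + d$ ($u{\left(K,d \right)} = d + 24 = 24 + d$)
$r = -5$ ($r = 24 - 29 = -5$)
$q = \frac{36011}{1494}$ ($q = 32 - 8 \left(\frac{1110}{1184} - \frac{37}{-747}\right) = 32 - 8 \left(1110 \cdot \frac{1}{1184} - - \frac{37}{747}\right) = 32 - 8 \left(\frac{15}{16} + \frac{37}{747}\right) = 32 - \frac{11797}{1494} = \frac{36011}{1494} \approx 24.104$)
$\left(r + q\right) + g = \left(-5 + \frac{36011}{1494}\right) - 15229 = \frac{28541}{1494} - 15229 = - \frac{22723585}{1494}$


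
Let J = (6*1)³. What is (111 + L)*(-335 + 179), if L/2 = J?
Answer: -84708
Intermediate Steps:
J = 216 (J = 6³ = 216)
L = 432 (L = 2*216 = 432)
(111 + L)*(-335 + 179) = (111 + 432)*(-335 + 179) = 543*(-156) = -84708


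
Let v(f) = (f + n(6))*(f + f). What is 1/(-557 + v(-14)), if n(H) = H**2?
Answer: -1/1173 ≈ -0.00085251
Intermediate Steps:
v(f) = 2*f*(36 + f) (v(f) = (f + 6**2)*(f + f) = (f + 36)*(2*f) = (36 + f)*(2*f) = 2*f*(36 + f))
1/(-557 + v(-14)) = 1/(-557 + 2*(-14)*(36 - 14)) = 1/(-557 + 2*(-14)*22) = 1/(-557 - 616) = 1/(-1173) = -1/1173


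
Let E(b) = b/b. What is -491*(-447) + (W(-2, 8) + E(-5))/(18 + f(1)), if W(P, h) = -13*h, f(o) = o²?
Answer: 4169960/19 ≈ 2.1947e+5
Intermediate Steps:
E(b) = 1
-491*(-447) + (W(-2, 8) + E(-5))/(18 + f(1)) = -491*(-447) + (-13*8 + 1)/(18 + 1²) = 219477 + (-104 + 1)/(18 + 1) = 219477 - 103/19 = 4169960/19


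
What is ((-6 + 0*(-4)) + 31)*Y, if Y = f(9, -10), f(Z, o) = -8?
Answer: -200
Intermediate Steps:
Y = -8
((-6 + 0*(-4)) + 31)*Y = ((-6 + 0*(-4)) + 31)*(-8) = ((-6 + 0) + 31)*(-8) = (-6 + 31)*(-8) = 25*(-8) = -200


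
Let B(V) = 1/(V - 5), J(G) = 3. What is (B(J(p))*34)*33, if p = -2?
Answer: -561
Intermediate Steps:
B(V) = 1/(-5 + V)
(B(J(p))*34)*33 = (34/(-5 + 3))*33 = (34/(-2))*33 = -½*34*33 = -17*33 = -561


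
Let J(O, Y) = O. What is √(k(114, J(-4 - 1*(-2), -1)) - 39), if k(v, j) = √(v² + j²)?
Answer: √(-39 + 10*√130) ≈ 8.6613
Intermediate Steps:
k(v, j) = √(j² + v²)
√(k(114, J(-4 - 1*(-2), -1)) - 39) = √(√((-4 - 1*(-2))² + 114²) - 39) = √(√((-4 + 2)² + 12996) - 39) = √(√((-2)² + 12996) - 39) = √(√(4 + 12996) - 39) = √(√13000 - 39) = √(10*√130 - 39) = √(-39 + 10*√130)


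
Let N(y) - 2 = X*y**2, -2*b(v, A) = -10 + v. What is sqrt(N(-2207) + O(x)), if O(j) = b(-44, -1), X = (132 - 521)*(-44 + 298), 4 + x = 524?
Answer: I*sqrt(481269106265) ≈ 6.9374e+5*I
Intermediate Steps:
x = 520 (x = -4 + 524 = 520)
X = -98806 (X = -389*254 = -98806)
b(v, A) = 5 - v/2 (b(v, A) = -(-10 + v)/2 = 5 - v/2)
O(j) = 27 (O(j) = 5 - 1/2*(-44) = 5 + 22 = 27)
N(y) = 2 - 98806*y**2
sqrt(N(-2207) + O(x)) = sqrt((2 - 98806*(-2207)**2) + 27) = sqrt((2 - 98806*4870849) + 27) = sqrt((2 - 481269106294) + 27) = sqrt(-481269106292 + 27) = sqrt(-481269106265) = I*sqrt(481269106265)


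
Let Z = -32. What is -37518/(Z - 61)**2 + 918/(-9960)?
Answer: -21201059/4785780 ≈ -4.4300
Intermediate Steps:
-37518/(Z - 61)**2 + 918/(-9960) = -37518/(-32 - 61)**2 + 918/(-9960) = -37518/((-93)**2) + 918*(-1/9960) = -37518/8649 - 153/1660 = -37518*1/8649 - 153/1660 = -12506/2883 - 153/1660 = -21201059/4785780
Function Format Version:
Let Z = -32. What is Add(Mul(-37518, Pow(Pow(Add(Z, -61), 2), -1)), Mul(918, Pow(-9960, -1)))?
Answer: Rational(-21201059, 4785780) ≈ -4.4300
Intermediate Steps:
Add(Mul(-37518, Pow(Pow(Add(Z, -61), 2), -1)), Mul(918, Pow(-9960, -1))) = Add(Mul(-37518, Pow(Pow(Add(-32, -61), 2), -1)), Mul(918, Pow(-9960, -1))) = Add(Mul(-37518, Pow(Pow(-93, 2), -1)), Mul(918, Rational(-1, 9960))) = Add(Mul(-37518, Pow(8649, -1)), Rational(-153, 1660)) = Add(Mul(-37518, Rational(1, 8649)), Rational(-153, 1660)) = Add(Rational(-12506, 2883), Rational(-153, 1660)) = Rational(-21201059, 4785780)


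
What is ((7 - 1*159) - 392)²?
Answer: 295936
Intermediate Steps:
((7 - 1*159) - 392)² = ((7 - 159) - 392)² = (-152 - 392)² = (-544)² = 295936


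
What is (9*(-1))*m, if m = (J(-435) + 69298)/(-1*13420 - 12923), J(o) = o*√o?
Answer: 69298/2927 - 435*I*√435/2927 ≈ 23.675 - 3.0996*I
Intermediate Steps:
J(o) = o^(3/2)
m = -69298/26343 + 145*I*√435/8781 (m = ((-435)^(3/2) + 69298)/(-1*13420 - 12923) = (-435*I*√435 + 69298)/(-13420 - 12923) = (69298 - 435*I*√435)/(-26343) = (69298 - 435*I*√435)*(-1/26343) = -69298/26343 + 145*I*√435/8781 ≈ -2.6306 + 0.3444*I)
(9*(-1))*m = (9*(-1))*(-69298/26343 + 145*I*√435/8781) = -9*(-69298/26343 + 145*I*√435/8781) = 69298/2927 - 435*I*√435/2927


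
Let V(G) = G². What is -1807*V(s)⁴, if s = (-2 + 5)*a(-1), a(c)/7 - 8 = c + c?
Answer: -114794878705513074432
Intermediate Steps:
a(c) = 56 + 14*c (a(c) = 56 + 7*(c + c) = 56 + 7*(2*c) = 56 + 14*c)
s = 126 (s = (-2 + 5)*(56 + 14*(-1)) = 3*(56 - 14) = 3*42 = 126)
-1807*V(s)⁴ = -1807*(126²)⁴ = -1807*15876⁴ = -1807*63527879748485376 = -114794878705513074432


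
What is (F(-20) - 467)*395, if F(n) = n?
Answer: -192365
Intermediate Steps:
(F(-20) - 467)*395 = (-20 - 467)*395 = -487*395 = -192365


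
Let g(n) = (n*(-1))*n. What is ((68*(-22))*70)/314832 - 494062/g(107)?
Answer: 1378103467/32183139 ≈ 42.821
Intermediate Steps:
g(n) = -n² (g(n) = (-n)*n = -n²)
((68*(-22))*70)/314832 - 494062/g(107) = ((68*(-22))*70)/314832 - 494062/((-1*107²)) = -1496*70*(1/314832) - 494062/((-1*11449)) = -104720*1/314832 - 494062/(-11449) = -935/2811 - 494062*(-1/11449) = -935/2811 + 494062/11449 = 1378103467/32183139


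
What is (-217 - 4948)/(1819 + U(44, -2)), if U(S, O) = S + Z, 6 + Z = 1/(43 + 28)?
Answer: -366715/131848 ≈ -2.7813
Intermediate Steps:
Z = -425/71 (Z = -6 + 1/(43 + 28) = -6 + 1/71 = -425/71 ≈ -5.9859)
U(S, O) = -425/71 + S (U(S, O) = S - 425/71 = -425/71 + S)
(-217 - 4948)/(1819 + U(44, -2)) = (-217 - 4948)/(1819 + (-425/71 + 44)) = -5165/(1819 + 2699/71) = -5165/131848/71 = -5165*71/131848 = -366715/131848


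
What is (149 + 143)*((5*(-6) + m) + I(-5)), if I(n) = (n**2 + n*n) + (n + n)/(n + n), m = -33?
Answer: -3504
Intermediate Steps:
I(n) = 1 + 2*n**2 (I(n) = (n**2 + n**2) + (2*n)/((2*n)) = 2*n**2 + (2*n)*(1/(2*n)) = 2*n**2 + 1 = 1 + 2*n**2)
(149 + 143)*((5*(-6) + m) + I(-5)) = (149 + 143)*((5*(-6) - 33) + (1 + 2*(-5)**2)) = 292*((-30 - 33) + (1 + 2*25)) = 292*(-63 + (1 + 50)) = 292*(-63 + 51) = 292*(-12) = -3504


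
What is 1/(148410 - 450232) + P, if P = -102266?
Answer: -30866128653/301822 ≈ -1.0227e+5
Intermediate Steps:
1/(148410 - 450232) + P = 1/(148410 - 450232) - 102266 = 1/(-301822) - 102266 = -1/301822 - 102266 = -30866128653/301822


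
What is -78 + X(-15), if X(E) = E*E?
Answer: 147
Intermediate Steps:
X(E) = E²
-78 + X(-15) = -78 + (-15)² = -78 + 225 = 147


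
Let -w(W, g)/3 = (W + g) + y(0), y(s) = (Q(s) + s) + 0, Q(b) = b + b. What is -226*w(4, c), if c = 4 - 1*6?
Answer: 1356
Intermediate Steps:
Q(b) = 2*b
c = -2 (c = 4 - 6 = -2)
y(s) = 3*s (y(s) = (2*s + s) + 0 = 3*s + 0 = 3*s)
w(W, g) = -3*W - 3*g (w(W, g) = -3*((W + g) + 3*0) = -3*((W + g) + 0) = -3*(W + g) = -3*W - 3*g)
-226*w(4, c) = -226*(-3*4 - 3*(-2)) = -226*(-12 + 6) = -226*(-6) = 1356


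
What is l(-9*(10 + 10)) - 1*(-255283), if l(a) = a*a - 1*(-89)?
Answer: 287772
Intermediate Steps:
l(a) = 89 + a² (l(a) = a² + 89 = 89 + a²)
l(-9*(10 + 10)) - 1*(-255283) = (89 + (-9*(10 + 10))²) - 1*(-255283) = (89 + (-9*20)²) + 255283 = (89 + (-180)²) + 255283 = (89 + 32400) + 255283 = 32489 + 255283 = 287772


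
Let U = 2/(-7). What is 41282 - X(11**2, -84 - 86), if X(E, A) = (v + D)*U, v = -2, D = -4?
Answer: 288962/7 ≈ 41280.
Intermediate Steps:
U = -2/7 (U = 2*(-1/7) = -2/7 ≈ -0.28571)
X(E, A) = 12/7 (X(E, A) = (-2 - 4)*(-2/7) = -6*(-2/7) = 12/7)
41282 - X(11**2, -84 - 86) = 41282 - 1*12/7 = 41282 - 12/7 = 288962/7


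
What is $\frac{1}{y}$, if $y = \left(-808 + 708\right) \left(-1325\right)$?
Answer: $\frac{1}{132500} \approx 7.5472 \cdot 10^{-6}$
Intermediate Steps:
$y = 132500$ ($y = \left(-100\right) \left(-1325\right) = 132500$)
$\frac{1}{y} = \frac{1}{132500}$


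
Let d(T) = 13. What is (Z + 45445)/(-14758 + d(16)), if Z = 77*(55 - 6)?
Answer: -16406/4915 ≈ -3.3379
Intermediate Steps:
Z = 3773 (Z = 77*49 = 3773)
(Z + 45445)/(-14758 + d(16)) = (3773 + 45445)/(-14758 + 13) = 49218/(-14745) = 49218*(-1/14745) = -16406/4915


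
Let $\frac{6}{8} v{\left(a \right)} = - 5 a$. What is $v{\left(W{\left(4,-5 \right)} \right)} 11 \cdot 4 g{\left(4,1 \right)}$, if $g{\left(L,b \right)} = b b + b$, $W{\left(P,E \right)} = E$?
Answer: $\frac{8800}{3} \approx 2933.3$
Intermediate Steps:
$v{\left(a \right)} = - \frac{20 a}{3}$ ($v{\left(a \right)} = \frac{4 \left(- 5 a\right)}{3} = - \frac{20 a}{3}$)
$g{\left(L,b \right)} = b + b^{2}$ ($g{\left(L,b \right)} = b^{2} + b = b + b^{2}$)
$v{\left(W{\left(4,-5 \right)} \right)} 11 \cdot 4 g{\left(4,1 \right)} = \left(- \frac{20}{3}\right) \left(-5\right) 11 \cdot 4 \cdot 1 \left(1 + 1\right) = \frac{100}{3} \cdot 44 \cdot 1 \cdot 2 = \frac{4400}{3} \cdot 2 = \frac{8800}{3}$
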